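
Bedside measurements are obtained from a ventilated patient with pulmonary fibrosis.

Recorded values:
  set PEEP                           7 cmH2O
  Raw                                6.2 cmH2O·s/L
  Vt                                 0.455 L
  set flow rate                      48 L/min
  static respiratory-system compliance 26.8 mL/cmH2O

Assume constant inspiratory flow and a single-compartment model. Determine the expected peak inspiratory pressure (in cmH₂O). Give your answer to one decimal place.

28.9

Flow: 48 L/min ÷ 60 = 0.8 L/s.
Equation of motion (constant flow): PIP = Vt/C + R·V̇ + PEEP.
PIP = 455/26.8 + 6.2×0.8 + 7 = 16.978 + 4.96 + 7 = 28.938 cmH2O.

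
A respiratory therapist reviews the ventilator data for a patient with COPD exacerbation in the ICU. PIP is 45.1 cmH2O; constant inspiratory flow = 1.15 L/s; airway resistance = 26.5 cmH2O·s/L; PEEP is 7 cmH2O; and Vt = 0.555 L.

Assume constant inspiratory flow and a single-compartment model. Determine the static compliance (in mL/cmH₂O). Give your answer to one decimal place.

Equation of motion (constant flow): PIP = Vt/C + R·V̇ + PEEP.
Vt/C = PIP − R·V̇ − PEEP = 45.1 − 26.5×1.15 − 7 = 45.1 − 30.475 − 7 = 7.625 cmH2O.
C = Vt / 7.625 = 555 / 7.625 = 72.787 mL/cmH2O.

72.8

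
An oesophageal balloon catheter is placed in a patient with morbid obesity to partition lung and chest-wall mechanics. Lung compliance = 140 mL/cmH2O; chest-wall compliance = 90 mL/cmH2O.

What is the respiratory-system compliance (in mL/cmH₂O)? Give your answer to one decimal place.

Lung and chest wall are elastances in series: 1/Crs = 1/CL + 1/Ccw.
1/Crs = 1/140 + 1/90 = 0.01825.
Crs = 54.795 mL/cmH2O.

54.8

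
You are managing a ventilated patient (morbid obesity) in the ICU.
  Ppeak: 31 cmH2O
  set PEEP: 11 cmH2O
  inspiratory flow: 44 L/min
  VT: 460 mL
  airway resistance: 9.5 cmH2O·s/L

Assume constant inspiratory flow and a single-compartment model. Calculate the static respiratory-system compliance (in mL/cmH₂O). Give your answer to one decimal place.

35.3

Flow: 44 L/min ÷ 60 = 0.7333 L/s.
Equation of motion (constant flow): PIP = Vt/C + R·V̇ + PEEP.
Vt/C = PIP − R·V̇ − PEEP = 31 − 9.5×0.7333 − 11 = 31 − 6.966 − 11 = 13.034 cmH2O.
C = Vt / 13.034 = 460 / 13.034 = 35.292 mL/cmH2O.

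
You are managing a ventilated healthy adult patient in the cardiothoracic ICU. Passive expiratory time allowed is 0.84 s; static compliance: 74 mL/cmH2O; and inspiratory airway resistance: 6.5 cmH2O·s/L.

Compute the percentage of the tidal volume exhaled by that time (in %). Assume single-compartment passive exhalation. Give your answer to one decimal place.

82.6

τ = R × C = 6.5 × 74 mL/cmH2O = 6.5 × 0.074 L/cmH2O = 0.481 s.
Passive exhalation: V(t)/V₀ = e^(−t/τ) = e^(−0.84/0.481) = 0.1744.
Fraction exhaled = 1 − 0.1744 = 0.8256 → 82.56%.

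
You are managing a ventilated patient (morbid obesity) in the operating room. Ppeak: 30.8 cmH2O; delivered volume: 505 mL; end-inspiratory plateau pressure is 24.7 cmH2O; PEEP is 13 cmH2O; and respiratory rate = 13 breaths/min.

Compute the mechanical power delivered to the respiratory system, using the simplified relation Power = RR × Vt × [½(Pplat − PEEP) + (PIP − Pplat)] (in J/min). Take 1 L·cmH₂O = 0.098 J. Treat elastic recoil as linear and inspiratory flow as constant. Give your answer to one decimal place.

7.7

Per-breath work = Vt × [½(Pplat−PEEP) + (PIP−Pplat)] = 0.505 × [0.5×11.7 + 6.1] = 0.505 × 11.95 = 6.035 L·cmH2O.
Power = 13 × 6.035 = 78.455 L·cmH2O/min.
× 0.098 J/(L·cmH2O) → 7.689 J/min.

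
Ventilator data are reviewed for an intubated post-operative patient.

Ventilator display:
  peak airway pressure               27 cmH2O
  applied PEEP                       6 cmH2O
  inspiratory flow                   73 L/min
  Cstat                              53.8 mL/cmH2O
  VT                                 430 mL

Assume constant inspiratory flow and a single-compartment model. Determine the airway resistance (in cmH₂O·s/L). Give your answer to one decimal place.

10.7

Flow: 73 L/min ÷ 60 = 1.2167 L/s.
Equation of motion (constant flow): PIP = Vt/C + R·V̇ + PEEP.
R·V̇ = PIP − Vt/C − PEEP = 27 − 430/53.8 − 6 = 27 − 7.993 − 6 = 13.007 cmH2O.
R = 13.007 / 1.2167 = 10.69 cmH2O·s/L.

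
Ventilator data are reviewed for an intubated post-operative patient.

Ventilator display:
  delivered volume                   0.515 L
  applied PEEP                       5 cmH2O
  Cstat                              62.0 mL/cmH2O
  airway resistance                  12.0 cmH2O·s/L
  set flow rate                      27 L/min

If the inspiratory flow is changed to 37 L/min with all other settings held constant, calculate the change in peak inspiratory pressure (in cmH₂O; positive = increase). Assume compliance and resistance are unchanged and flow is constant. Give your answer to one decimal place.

Flow: 27 L/min ÷ 60 = 0.45 L/s.
New flow: 37 L/min ÷ 60 = 0.6167 L/s.
PIP = Vt/C + R·V̇ + PEEP (constant-flow equation of motion).
Only the resistive term changes: ΔPIP = R × ΔV̇ = 12.0 × (0.6167 − 0.45) = 12.0 × 0.1667 = 2.0 cmH2O.

2.0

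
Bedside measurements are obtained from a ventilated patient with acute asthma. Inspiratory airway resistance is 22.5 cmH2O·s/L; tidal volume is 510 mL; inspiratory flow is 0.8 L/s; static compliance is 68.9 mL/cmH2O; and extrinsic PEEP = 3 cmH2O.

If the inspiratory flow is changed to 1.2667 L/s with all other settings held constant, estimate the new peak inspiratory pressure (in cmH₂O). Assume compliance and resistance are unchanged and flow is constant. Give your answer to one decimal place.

PIP = Vt/C + R·V̇ + PEEP (constant-flow equation of motion).
Only the resistive term changes: ΔPIP = R × ΔV̇ = 22.5 × (1.2667 − 0.8) = 22.5 × 0.4667 = 10.501 cmH2O.
Original PIP = 510/68.9 + 22.5×0.8 + 3 = 28.402 cmH2O; new PIP = 28.402 + (10.501) = 38.903 cmH2O.

38.9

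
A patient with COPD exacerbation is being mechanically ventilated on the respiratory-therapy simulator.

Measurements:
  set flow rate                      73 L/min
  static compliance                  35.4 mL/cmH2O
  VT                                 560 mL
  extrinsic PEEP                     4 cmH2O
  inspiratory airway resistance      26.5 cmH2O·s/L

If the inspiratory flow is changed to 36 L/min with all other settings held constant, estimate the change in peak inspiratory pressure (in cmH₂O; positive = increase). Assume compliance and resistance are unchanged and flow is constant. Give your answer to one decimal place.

-16.3

Flow: 73 L/min ÷ 60 = 1.2167 L/s.
New flow: 36 L/min ÷ 60 = 0.6 L/s.
PIP = Vt/C + R·V̇ + PEEP (constant-flow equation of motion).
Only the resistive term changes: ΔPIP = R × ΔV̇ = 26.5 × (0.6 − 1.2167) = 26.5 × -0.6167 = -16.343 cmH2O.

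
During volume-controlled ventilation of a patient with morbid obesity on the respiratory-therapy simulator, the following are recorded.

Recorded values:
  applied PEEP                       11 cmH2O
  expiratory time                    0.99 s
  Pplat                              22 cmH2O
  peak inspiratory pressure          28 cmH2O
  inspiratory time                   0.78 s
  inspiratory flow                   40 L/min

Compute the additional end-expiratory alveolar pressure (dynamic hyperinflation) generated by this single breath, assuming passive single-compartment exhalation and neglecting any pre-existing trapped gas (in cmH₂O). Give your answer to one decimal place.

1.1

Flow: 40 L/min ÷ 60 = 0.6667 L/s.
Vt = flow × Ti = 0.6667 L/s × 0.78 s × 1000 mL/L = 520.03 mL.
R = (PIP − Pplat)/V̇ = (28 − 22) / 0.6667 = 6.0/0.6667 = 9.0 cmH2O·s/L.
C = Vt/(Pplat − PEEP) = 520.03 / (22 − 11) = 520.03/11.0 = 47.275 mL/cmH2O.
τ = R × C = 9.0 × 0.04728 L/cmH2O = 0.4255 s.
Fraction remaining = e^(−Te/τ) = e^(−0.99/0.4255) = 0.09762; trapped volume = 520.03 × 0.09762 = 50.765 mL.
Additional alveolar pressure from trapping ≈ V_trapped / C = 50.765 / 47.275 = 1.074 cmH2O.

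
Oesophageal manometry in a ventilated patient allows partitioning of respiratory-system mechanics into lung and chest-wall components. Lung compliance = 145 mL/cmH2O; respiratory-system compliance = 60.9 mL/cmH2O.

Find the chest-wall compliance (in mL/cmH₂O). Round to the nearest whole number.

1/Ccw = 1/Crs − 1/CL.
1/Ccw = 1/60.9 − 1/145 = 0.009524.
Ccw = 105.0 mL/cmH2O.

105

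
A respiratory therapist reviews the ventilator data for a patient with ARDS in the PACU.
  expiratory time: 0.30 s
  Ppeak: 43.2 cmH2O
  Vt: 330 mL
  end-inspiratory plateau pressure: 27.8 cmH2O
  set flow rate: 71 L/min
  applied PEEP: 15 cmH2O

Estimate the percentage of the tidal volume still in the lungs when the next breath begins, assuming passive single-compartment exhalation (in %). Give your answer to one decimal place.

40.9

Flow: 71 L/min ÷ 60 = 1.1833 L/s.
R = (PIP − Pplat)/V̇ = (43.2 − 27.8) / 1.1833 = 15.4/1.1833 = 13.014 cmH2O·s/L.
C = Vt/(Pplat − PEEP) = 330.0 / (27.8 − 15) = 330.0/12.8 = 25.781 mL/cmH2O.
τ = R × C = 13.014 × 0.02578 L/cmH2O = 0.3355 s.
Fraction remaining at end-expiration = e^(−Te/τ) = e^(−0.30/0.3355) = 0.4089 → 40.89%.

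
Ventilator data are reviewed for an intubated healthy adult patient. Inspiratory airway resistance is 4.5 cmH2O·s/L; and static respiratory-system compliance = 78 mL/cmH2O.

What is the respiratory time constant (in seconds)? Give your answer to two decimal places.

0.35

τ = R × C = 4.5 × 78 mL/cmH2O = 4.5 × 0.078 L/cmH2O = 0.351 s.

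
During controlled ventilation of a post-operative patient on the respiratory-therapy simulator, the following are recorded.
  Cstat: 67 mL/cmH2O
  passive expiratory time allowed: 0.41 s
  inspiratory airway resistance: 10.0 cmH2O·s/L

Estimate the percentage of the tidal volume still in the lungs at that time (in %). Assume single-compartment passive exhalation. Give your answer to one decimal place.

54.2

τ = R × C = 10.0 × 67 mL/cmH2O = 10.0 × 0.067 L/cmH2O = 0.67 s.
Passive exhalation: V(t)/V₀ = e^(−t/τ) = e^(−0.41/0.67) = 0.5423.
Fraction remaining = 0.5423 → 54.23%.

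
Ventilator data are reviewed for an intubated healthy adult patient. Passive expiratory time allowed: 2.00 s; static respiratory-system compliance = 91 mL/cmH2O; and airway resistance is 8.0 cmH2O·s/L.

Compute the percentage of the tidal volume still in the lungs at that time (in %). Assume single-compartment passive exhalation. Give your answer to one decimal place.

τ = R × C = 8.0 × 91 mL/cmH2O = 8.0 × 0.091 L/cmH2O = 0.728 s.
Passive exhalation: V(t)/V₀ = e^(−t/τ) = e^(−2.00/0.728) = 0.0641.
Fraction remaining = 0.0641 → 6.41%.

6.4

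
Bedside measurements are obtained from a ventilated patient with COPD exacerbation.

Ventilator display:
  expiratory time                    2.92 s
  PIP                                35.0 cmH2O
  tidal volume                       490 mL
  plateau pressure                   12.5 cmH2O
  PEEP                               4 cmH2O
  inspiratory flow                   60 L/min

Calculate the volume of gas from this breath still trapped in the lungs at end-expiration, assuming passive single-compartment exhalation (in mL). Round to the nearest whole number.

Flow: 60 L/min ÷ 60 = 1 L/s.
R = (PIP − Pplat)/V̇ = (35.0 − 12.5) / 1 = 22.5/1 = 22.5 cmH2O·s/L.
C = Vt/(Pplat − PEEP) = 490.0 / (12.5 − 4) = 490.0/8.5 = 57.647 mL/cmH2O.
τ = R × C = 22.5 × 0.05765 L/cmH2O = 1.297 s.
Fraction remaining = e^(−Te/τ) = e^(−2.92/1.297) = 0.1053.
Trapped volume = 490.0 × 0.1053 = 51.597 mL.

52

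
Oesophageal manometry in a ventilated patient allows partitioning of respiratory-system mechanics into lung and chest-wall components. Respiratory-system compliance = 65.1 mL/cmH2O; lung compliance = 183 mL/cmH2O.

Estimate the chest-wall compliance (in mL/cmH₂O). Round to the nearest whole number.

101

1/Ccw = 1/Crs − 1/CL.
1/Ccw = 1/65.1 − 1/183 = 0.009897.
Ccw = 101.04 mL/cmH2O.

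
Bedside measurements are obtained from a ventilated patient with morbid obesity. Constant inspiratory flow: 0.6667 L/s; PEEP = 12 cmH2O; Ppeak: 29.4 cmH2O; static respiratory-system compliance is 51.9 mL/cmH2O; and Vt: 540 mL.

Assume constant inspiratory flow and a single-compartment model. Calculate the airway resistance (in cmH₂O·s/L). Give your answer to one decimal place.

Equation of motion (constant flow): PIP = Vt/C + R·V̇ + PEEP.
R·V̇ = PIP − Vt/C − PEEP = 29.4 − 540/51.9 − 12 = 29.4 − 10.405 − 12 = 6.995 cmH2O.
R = 6.995 / 0.6667 = 10.492 cmH2O·s/L.

10.5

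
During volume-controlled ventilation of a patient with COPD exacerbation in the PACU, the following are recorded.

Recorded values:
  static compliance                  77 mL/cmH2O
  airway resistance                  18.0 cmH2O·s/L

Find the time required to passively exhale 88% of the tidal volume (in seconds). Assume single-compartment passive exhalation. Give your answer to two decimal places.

τ = R × C = 18.0 × 77 mL/cmH2O = 18.0 × 0.077 L/cmH2O = 1.386 s.
Exhaled fraction f = 1 − e^(−t/τ) → t = −τ·ln(1 − f) = −1.386·ln(0.12) = 2.939 s.

2.94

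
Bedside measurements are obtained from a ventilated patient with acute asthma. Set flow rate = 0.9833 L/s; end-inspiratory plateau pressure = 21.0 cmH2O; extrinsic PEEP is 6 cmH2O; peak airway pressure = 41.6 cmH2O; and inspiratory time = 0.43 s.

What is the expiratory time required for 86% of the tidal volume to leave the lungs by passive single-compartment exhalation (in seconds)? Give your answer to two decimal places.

Vt = flow × Ti = 0.9833 L/s × 0.43 s × 1000 mL/L = 422.82 mL.
R = (PIP − Pplat)/V̇ = (41.6 − 21.0) / 0.9833 = 20.6/0.9833 = 20.95 cmH2O·s/L.
C = Vt/(Pplat − PEEP) = 422.82 / (21.0 − 6) = 422.82/15.0 = 28.188 mL/cmH2O.
τ = R × C = 20.95 × 0.02819 L/cmH2O = 0.5906 s.
t = −τ·ln(1 − 0.86) = −0.5906·ln(0.14) = 1.161 s.

1.16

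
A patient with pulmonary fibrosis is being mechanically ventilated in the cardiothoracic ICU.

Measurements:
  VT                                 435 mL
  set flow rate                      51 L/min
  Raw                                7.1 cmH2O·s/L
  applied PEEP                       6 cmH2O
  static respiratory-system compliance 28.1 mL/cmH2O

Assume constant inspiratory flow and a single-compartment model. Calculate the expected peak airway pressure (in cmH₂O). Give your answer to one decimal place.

27.5

Flow: 51 L/min ÷ 60 = 0.85 L/s.
Equation of motion (constant flow): PIP = Vt/C + R·V̇ + PEEP.
PIP = 435/28.1 + 7.1×0.85 + 6 = 15.48 + 6.035 + 6 = 27.515 cmH2O.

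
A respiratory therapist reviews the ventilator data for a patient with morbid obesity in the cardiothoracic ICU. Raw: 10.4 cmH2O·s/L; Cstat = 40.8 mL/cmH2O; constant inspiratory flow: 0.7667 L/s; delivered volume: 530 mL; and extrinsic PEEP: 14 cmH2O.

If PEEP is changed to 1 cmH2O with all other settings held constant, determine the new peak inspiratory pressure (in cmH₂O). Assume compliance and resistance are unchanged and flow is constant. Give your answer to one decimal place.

22.0

PIP = Vt/C + R·V̇ + PEEP (constant-flow equation of motion).
Only the baseline term changes: ΔPIP = ΔPEEP = 1 − 14 = -13.0 cmH2O.
Original PIP = 530/40.8 + 10.4×0.7667 + 14 = 34.964 cmH2O; new PIP = 34.964 + (-13.0) = 21.964 cmH2O.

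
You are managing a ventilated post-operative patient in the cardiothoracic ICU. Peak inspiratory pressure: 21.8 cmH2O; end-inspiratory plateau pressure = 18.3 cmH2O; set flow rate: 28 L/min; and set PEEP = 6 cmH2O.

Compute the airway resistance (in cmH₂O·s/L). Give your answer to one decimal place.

Flow: 28 L/min ÷ 60 = 0.4667 L/s.
Raw = (PIP − Pplat) / flow = (21.8 − 18.3) / 0.4667 = 3.5 / 0.4667 = 7.499 cmH2O·s/L.

7.5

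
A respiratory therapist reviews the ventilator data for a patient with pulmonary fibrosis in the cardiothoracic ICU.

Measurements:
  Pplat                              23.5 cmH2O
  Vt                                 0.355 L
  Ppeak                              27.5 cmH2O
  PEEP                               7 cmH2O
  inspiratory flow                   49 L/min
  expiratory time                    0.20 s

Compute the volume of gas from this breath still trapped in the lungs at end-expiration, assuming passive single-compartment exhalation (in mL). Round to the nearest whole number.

Flow: 49 L/min ÷ 60 = 0.8167 L/s.
R = (PIP − Pplat)/V̇ = (27.5 − 23.5) / 0.8167 = 4.0/0.8167 = 4.898 cmH2O·s/L.
C = Vt/(Pplat − PEEP) = 355.0 / (23.5 − 7) = 355.0/16.5 = 21.515 mL/cmH2O.
τ = R × C = 4.898 × 0.02152 L/cmH2O = 0.1054 s.
Fraction remaining = e^(−Te/τ) = e^(−0.20/0.1054) = 0.1499.
Trapped volume = 355.0 × 0.1499 = 53.215 mL.

53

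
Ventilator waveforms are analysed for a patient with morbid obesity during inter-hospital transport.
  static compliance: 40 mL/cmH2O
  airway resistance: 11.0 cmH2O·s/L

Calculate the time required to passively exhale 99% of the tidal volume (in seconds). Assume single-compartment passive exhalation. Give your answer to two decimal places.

τ = R × C = 11.0 × 40 mL/cmH2O = 11.0 × 0.040 L/cmH2O = 0.44 s.
Exhaled fraction f = 1 − e^(−t/τ) → t = −τ·ln(1 − f) = −0.44·ln(0.01) = 2.026 s.

2.03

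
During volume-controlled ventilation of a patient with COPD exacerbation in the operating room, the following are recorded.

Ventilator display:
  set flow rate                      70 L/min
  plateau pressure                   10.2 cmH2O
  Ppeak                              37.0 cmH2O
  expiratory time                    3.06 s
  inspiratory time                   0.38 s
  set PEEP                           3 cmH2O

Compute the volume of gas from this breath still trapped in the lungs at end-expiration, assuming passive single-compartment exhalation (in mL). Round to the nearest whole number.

51

Flow: 70 L/min ÷ 60 = 1.1667 L/s.
Vt = flow × Ti = 1.1667 L/s × 0.38 s × 1000 mL/L = 443.35 mL.
R = (PIP − Pplat)/V̇ = (37.0 − 10.2) / 1.1667 = 26.8/1.1667 = 22.971 cmH2O·s/L.
C = Vt/(Pplat − PEEP) = 443.35 / (10.2 − 3) = 443.35/7.2 = 61.576 mL/cmH2O.
τ = R × C = 22.971 × 0.06158 L/cmH2O = 1.415 s.
Fraction remaining = e^(−Te/τ) = e^(−3.06/1.415) = 0.115.
Trapped volume = 443.35 × 0.115 = 50.985 mL.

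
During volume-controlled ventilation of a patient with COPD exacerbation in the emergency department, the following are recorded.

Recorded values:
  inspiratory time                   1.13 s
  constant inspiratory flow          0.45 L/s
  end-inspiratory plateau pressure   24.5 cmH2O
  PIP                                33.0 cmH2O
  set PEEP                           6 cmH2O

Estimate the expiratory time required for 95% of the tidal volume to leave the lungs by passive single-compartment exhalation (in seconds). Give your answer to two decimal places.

1.56

Vt = flow × Ti = 0.45 L/s × 1.13 s × 1000 mL/L = 508.5 mL.
R = (PIP − Pplat)/V̇ = (33.0 − 24.5) / 0.45 = 8.5/0.45 = 18.889 cmH2O·s/L.
C = Vt/(Pplat − PEEP) = 508.5 / (24.5 − 6) = 508.5/18.5 = 27.486 mL/cmH2O.
τ = R × C = 18.889 × 0.02749 L/cmH2O = 0.5193 s.
t = −τ·ln(1 − 0.95) = −0.5193·ln(0.05) = 1.556 s.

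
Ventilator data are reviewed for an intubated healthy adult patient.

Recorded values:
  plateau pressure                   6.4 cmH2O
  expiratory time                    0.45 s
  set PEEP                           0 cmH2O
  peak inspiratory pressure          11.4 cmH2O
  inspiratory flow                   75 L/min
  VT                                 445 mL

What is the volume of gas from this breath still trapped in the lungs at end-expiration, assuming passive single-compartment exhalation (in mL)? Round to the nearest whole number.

88

Flow: 75 L/min ÷ 60 = 1.25 L/s.
R = (PIP − Pplat)/V̇ = (11.4 − 6.4) / 1.25 = 5.0/1.25 = 4.0 cmH2O·s/L.
C = Vt/(Pplat − PEEP) = 445.0 / (6.4 − 0) = 445.0/6.4 = 69.531 mL/cmH2O.
τ = R × C = 4.0 × 0.06953 L/cmH2O = 0.2781 s.
Fraction remaining = e^(−Te/τ) = e^(−0.45/0.2781) = 0.1983.
Trapped volume = 445.0 × 0.1983 = 88.244 mL.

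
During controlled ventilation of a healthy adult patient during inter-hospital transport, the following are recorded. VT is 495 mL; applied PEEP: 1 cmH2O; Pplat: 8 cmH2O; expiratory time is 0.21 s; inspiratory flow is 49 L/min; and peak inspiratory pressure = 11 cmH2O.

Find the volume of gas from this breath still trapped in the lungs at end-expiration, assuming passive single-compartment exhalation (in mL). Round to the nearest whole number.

Flow: 49 L/min ÷ 60 = 0.8167 L/s.
R = (PIP − Pplat)/V̇ = (11 − 8) / 0.8167 = 3.0/0.8167 = 3.673 cmH2O·s/L.
C = Vt/(Pplat − PEEP) = 495.0 / (8 − 1) = 495.0/7.0 = 70.714 mL/cmH2O.
τ = R × C = 3.673 × 0.07071 L/cmH2O = 0.2597 s.
Fraction remaining = e^(−Te/τ) = e^(−0.21/0.2597) = 0.4455.
Trapped volume = 495.0 × 0.4455 = 220.52 mL.

221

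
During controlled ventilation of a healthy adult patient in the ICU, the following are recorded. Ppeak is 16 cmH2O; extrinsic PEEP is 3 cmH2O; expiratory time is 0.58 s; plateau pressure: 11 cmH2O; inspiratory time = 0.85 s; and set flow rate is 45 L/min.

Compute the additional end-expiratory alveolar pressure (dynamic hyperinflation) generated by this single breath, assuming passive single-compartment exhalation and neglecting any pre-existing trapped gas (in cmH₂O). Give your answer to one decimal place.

Flow: 45 L/min ÷ 60 = 0.75 L/s.
Vt = flow × Ti = 0.75 L/s × 0.85 s × 1000 mL/L = 637.5 mL.
R = (PIP − Pplat)/V̇ = (16 − 11) / 0.75 = 5.0/0.75 = 6.667 cmH2O·s/L.
C = Vt/(Pplat − PEEP) = 637.5 / (11 − 3) = 637.5/8.0 = 79.688 mL/cmH2O.
τ = R × C = 6.667 × 0.07969 L/cmH2O = 0.5313 s.
Fraction remaining = e^(−Te/τ) = e^(−0.58/0.5313) = 0.3357; trapped volume = 637.5 × 0.3357 = 214.01 mL.
Additional alveolar pressure from trapping ≈ V_trapped / C = 214.01 / 79.688 = 2.686 cmH2O.

2.7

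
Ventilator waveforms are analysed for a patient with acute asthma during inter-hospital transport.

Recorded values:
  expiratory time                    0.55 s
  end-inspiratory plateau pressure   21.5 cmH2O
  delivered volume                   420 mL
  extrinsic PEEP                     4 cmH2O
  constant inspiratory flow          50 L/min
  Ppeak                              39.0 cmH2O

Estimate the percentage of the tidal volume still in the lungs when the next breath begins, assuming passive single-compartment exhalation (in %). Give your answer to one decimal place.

Flow: 50 L/min ÷ 60 = 0.8333 L/s.
R = (PIP − Pplat)/V̇ = (39.0 − 21.5) / 0.8333 = 17.5/0.8333 = 21.001 cmH2O·s/L.
C = Vt/(Pplat − PEEP) = 420.0 / (21.5 − 4) = 420.0/17.5 = 24.0 mL/cmH2O.
τ = R × C = 21.001 × 0.024 L/cmH2O = 0.504 s.
Fraction remaining at end-expiration = e^(−Te/τ) = e^(−0.55/0.504) = 0.3358 → 33.58%.

33.6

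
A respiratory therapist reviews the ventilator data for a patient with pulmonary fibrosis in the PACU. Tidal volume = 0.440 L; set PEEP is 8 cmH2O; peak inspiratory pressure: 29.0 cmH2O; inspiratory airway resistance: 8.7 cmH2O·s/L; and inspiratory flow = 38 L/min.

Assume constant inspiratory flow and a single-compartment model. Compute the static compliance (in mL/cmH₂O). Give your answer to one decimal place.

28.4

Flow: 38 L/min ÷ 60 = 0.6333 L/s.
Equation of motion (constant flow): PIP = Vt/C + R·V̇ + PEEP.
Vt/C = PIP − R·V̇ − PEEP = 29.0 − 8.7×0.6333 − 8 = 29.0 − 5.51 − 8 = 15.49 cmH2O.
C = Vt / 15.49 = 440 / 15.49 = 28.405 mL/cmH2O.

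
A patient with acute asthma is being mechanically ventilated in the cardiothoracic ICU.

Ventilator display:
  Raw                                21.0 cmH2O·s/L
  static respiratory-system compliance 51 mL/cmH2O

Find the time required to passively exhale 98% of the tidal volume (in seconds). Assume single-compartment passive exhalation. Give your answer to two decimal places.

4.19

τ = R × C = 21.0 × 51 mL/cmH2O = 21.0 × 0.051 L/cmH2O = 1.071 s.
Exhaled fraction f = 1 − e^(−t/τ) → t = −τ·ln(1 − f) = −1.071·ln(0.02) = 4.19 s.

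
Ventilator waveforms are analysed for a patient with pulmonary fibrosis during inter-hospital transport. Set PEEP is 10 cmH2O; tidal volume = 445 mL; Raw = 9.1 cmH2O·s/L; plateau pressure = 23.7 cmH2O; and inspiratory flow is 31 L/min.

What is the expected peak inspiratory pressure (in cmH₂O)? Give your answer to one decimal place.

Flow: 31 L/min ÷ 60 = 0.5167 L/s.
PIP = Pplat + Raw × flow = 23.7 + 9.1 × 0.5167 = 23.7 + 4.702 = 28.402 cmH2O.

28.4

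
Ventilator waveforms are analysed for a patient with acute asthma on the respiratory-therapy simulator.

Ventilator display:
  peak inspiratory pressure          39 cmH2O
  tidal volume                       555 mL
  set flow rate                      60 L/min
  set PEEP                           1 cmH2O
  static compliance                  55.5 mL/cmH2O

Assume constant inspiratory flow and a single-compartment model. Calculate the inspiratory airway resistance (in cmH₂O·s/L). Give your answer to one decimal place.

28.0

Flow: 60 L/min ÷ 60 = 1 L/s.
Equation of motion (constant flow): PIP = Vt/C + R·V̇ + PEEP.
R·V̇ = PIP − Vt/C − PEEP = 39 − 555/55.5 − 1 = 39 − 10.0 − 1 = 28.0 cmH2O.
R = 28.0 / 1 = 28.0 cmH2O·s/L.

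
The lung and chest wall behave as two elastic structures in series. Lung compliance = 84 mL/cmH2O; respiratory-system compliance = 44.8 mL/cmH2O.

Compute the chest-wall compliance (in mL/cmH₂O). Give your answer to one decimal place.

1/Ccw = 1/Crs − 1/CL.
1/Ccw = 1/44.8 − 1/84 = 0.01042.
Ccw = 95.969 mL/cmH2O.

96.0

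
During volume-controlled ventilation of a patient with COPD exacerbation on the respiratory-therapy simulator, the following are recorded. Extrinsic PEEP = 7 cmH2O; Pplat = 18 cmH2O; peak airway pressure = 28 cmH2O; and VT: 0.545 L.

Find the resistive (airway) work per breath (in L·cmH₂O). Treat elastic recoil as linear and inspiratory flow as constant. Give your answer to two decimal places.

5.45

With constant inspiratory flow the resistive pressure is constant at PIP − Pplat = 28 − 18 = 10.0 cmH2O, so resistive work = 10.0 × 0.545 = 5.45 L·cmH2O.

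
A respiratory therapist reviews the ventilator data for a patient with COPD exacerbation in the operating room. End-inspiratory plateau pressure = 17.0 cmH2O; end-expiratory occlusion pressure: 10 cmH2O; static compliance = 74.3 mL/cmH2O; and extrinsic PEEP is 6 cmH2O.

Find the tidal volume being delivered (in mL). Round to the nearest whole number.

520

End-expiratory occlusion gives total PEEP = 10 cmH2O (intrinsic PEEP = 10 − 6 = 4). Use total PEEP for the elastic gradient.
Vt = Cstat × (Pplat − PEEPtotal) = 74.3 × (17.0 − 10) = 74.3 × 7.0 = 520.1 mL.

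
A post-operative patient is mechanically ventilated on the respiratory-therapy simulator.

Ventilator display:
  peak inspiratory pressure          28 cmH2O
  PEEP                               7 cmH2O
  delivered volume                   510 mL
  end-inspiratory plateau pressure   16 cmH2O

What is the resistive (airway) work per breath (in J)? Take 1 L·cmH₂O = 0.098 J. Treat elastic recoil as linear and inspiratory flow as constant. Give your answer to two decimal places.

With constant inspiratory flow the resistive pressure is constant at PIP − Pplat = 28 − 16 = 12.0 cmH2O, so resistive work = 12.0 × 0.510 = 6.12 L·cmH2O.
× 0.098 J/(L·cmH2O) → 0.5998 J.

0.60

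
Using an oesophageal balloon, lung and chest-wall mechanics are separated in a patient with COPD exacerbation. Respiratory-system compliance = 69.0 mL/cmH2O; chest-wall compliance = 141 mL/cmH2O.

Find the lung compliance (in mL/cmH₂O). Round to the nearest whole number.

135

1/CL = 1/Crs − 1/Ccw.
1/CL = 1/69.0 − 1/141 = 0.007401.
CL = 135.12 mL/cmH2O.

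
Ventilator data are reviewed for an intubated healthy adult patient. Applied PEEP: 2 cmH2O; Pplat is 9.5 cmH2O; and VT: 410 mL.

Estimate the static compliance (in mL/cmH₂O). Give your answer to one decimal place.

Cstat = Vt / (Pplat − PEEP) = 410 / (9.5 − 2) = 410 / 7.5 = 54.667 mL/cmH2O.

54.7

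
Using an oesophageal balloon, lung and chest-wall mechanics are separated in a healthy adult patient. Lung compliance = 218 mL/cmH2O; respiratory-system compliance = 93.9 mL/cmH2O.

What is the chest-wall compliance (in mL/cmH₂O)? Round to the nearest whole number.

1/Ccw = 1/Crs − 1/CL.
1/Ccw = 1/93.9 − 1/218 = 0.006062.
Ccw = 164.96 mL/cmH2O.

165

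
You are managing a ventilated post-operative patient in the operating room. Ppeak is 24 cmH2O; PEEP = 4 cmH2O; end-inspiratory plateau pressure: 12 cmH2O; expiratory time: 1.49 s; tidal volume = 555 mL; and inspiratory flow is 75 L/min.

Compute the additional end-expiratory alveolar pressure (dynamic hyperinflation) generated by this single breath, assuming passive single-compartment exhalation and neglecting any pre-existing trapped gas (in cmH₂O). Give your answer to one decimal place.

0.9

Flow: 75 L/min ÷ 60 = 1.25 L/s.
R = (PIP − Pplat)/V̇ = (24 − 12) / 1.25 = 12.0/1.25 = 9.6 cmH2O·s/L.
C = Vt/(Pplat − PEEP) = 555.0 / (12 − 4) = 555.0/8.0 = 69.375 mL/cmH2O.
τ = R × C = 9.6 × 0.06938 L/cmH2O = 0.666 s.
Fraction remaining = e^(−Te/τ) = e^(−1.49/0.666) = 0.1068; trapped volume = 555.0 × 0.1068 = 59.274 mL.
Additional alveolar pressure from trapping ≈ V_trapped / C = 59.274 / 69.375 = 0.8544 cmH2O.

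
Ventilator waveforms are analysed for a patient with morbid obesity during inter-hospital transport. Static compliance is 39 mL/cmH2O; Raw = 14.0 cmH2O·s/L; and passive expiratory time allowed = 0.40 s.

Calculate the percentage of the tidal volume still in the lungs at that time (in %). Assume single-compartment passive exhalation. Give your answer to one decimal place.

48.1

τ = R × C = 14.0 × 39 mL/cmH2O = 14.0 × 0.039 L/cmH2O = 0.546 s.
Passive exhalation: V(t)/V₀ = e^(−t/τ) = e^(−0.40/0.546) = 0.4807.
Fraction remaining = 0.4807 → 48.07%.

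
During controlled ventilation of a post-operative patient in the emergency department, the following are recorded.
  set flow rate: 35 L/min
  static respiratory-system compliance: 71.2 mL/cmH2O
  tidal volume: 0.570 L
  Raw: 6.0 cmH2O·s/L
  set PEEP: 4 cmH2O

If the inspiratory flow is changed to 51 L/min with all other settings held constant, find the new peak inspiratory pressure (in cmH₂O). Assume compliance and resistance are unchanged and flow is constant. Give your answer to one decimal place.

Flow: 35 L/min ÷ 60 = 0.5833 L/s.
New flow: 51 L/min ÷ 60 = 0.85 L/s.
PIP = Vt/C + R·V̇ + PEEP (constant-flow equation of motion).
Only the resistive term changes: ΔPIP = R × ΔV̇ = 6.0 × (0.85 − 0.5833) = 6.0 × 0.2667 = 1.6 cmH2O.
Original PIP = 570/71.2 + 6.0×0.5833 + 4 = 15.505 cmH2O; new PIP = 15.505 + (1.6) = 17.105 cmH2O.

17.1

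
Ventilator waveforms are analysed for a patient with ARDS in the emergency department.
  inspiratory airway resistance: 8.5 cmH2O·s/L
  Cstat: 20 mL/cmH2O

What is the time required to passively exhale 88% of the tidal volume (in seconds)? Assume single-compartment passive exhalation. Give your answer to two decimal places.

τ = R × C = 8.5 × 20 mL/cmH2O = 8.5 × 0.020 L/cmH2O = 0.17 s.
Exhaled fraction f = 1 − e^(−t/τ) → t = −τ·ln(1 − f) = −0.17·ln(0.12) = 0.3604 s.

0.36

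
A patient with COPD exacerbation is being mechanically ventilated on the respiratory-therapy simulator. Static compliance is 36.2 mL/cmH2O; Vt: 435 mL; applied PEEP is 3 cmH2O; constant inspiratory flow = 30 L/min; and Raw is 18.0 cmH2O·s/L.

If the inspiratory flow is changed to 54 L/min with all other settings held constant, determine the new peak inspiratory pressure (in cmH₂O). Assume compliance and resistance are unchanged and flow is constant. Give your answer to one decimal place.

31.2

Flow: 30 L/min ÷ 60 = 0.5 L/s.
New flow: 54 L/min ÷ 60 = 0.9 L/s.
PIP = Vt/C + R·V̇ + PEEP (constant-flow equation of motion).
Only the resistive term changes: ΔPIP = R × ΔV̇ = 18.0 × (0.9 − 0.5) = 18.0 × 0.4 = 7.2 cmH2O.
Original PIP = 435/36.2 + 18.0×0.5 + 3 = 24.017 cmH2O; new PIP = 24.017 + (7.2) = 31.217 cmH2O.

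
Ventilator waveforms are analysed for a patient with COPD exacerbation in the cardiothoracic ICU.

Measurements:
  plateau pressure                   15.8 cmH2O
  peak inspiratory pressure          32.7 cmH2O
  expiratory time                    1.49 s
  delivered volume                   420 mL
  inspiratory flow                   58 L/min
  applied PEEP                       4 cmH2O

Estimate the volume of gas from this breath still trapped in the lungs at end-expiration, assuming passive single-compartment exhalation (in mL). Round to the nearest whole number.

38

Flow: 58 L/min ÷ 60 = 0.9667 L/s.
R = (PIP − Pplat)/V̇ = (32.7 − 15.8) / 0.9667 = 16.9/0.9667 = 17.482 cmH2O·s/L.
C = Vt/(Pplat − PEEP) = 420.0 / (15.8 − 4) = 420.0/11.8 = 35.593 mL/cmH2O.
τ = R × C = 17.482 × 0.03559 L/cmH2O = 0.6222 s.
Fraction remaining = e^(−Te/τ) = e^(−1.49/0.6222) = 0.0912.
Trapped volume = 420.0 × 0.0912 = 38.304 mL.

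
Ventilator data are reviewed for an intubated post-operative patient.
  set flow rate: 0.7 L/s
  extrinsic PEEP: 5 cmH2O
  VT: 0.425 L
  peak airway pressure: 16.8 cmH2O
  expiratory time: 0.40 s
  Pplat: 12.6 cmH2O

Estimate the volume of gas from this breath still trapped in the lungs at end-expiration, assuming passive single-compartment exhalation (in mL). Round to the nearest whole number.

129

R = (PIP − Pplat)/V̇ = (16.8 − 12.6) / 0.7 = 4.2/0.7 = 6.0 cmH2O·s/L.
C = Vt/(Pplat − PEEP) = 425.0 / (12.6 − 5) = 425.0/7.6 = 55.921 mL/cmH2O.
τ = R × C = 6.0 × 0.05592 L/cmH2O = 0.3355 s.
Fraction remaining = e^(−Te/τ) = e^(−0.40/0.3355) = 0.3035.
Trapped volume = 425.0 × 0.3035 = 128.99 mL.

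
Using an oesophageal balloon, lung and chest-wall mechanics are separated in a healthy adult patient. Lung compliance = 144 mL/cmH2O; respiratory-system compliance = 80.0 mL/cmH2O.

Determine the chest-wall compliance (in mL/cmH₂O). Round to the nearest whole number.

1/Ccw = 1/Crs − 1/CL.
1/Ccw = 1/80.0 − 1/144 = 0.005556.
Ccw = 179.99 mL/cmH2O.

180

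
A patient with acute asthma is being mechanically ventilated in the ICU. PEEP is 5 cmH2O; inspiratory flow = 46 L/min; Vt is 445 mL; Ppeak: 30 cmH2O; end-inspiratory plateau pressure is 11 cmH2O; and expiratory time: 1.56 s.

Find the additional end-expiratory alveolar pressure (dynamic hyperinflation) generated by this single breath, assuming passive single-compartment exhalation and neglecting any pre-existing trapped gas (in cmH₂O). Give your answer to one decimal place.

2.6

Flow: 46 L/min ÷ 60 = 0.7667 L/s.
R = (PIP − Pplat)/V̇ = (30 − 11) / 0.7667 = 19.0/0.7667 = 24.782 cmH2O·s/L.
C = Vt/(Pplat − PEEP) = 445.0 / (11 − 5) = 445.0/6.0 = 74.167 mL/cmH2O.
τ = R × C = 24.782 × 0.07417 L/cmH2O = 1.838 s.
Fraction remaining = e^(−Te/τ) = e^(−1.56/1.838) = 0.428; trapped volume = 445.0 × 0.428 = 190.46 mL.
Additional alveolar pressure from trapping ≈ V_trapped / C = 190.46 / 74.167 = 2.568 cmH2O.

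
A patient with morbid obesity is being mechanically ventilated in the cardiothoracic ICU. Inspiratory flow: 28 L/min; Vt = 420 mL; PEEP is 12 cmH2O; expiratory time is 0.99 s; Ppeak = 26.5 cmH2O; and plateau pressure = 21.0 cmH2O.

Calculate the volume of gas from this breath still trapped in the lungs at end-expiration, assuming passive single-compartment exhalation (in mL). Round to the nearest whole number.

69

Flow: 28 L/min ÷ 60 = 0.4667 L/s.
R = (PIP − Pplat)/V̇ = (26.5 − 21.0) / 0.4667 = 5.5/0.4667 = 11.785 cmH2O·s/L.
C = Vt/(Pplat − PEEP) = 420.0 / (21.0 − 12) = 420.0/9.0 = 46.667 mL/cmH2O.
τ = R × C = 11.785 × 0.04667 L/cmH2O = 0.55 s.
Fraction remaining = e^(−Te/τ) = e^(−0.99/0.55) = 0.1653.
Trapped volume = 420.0 × 0.1653 = 69.426 mL.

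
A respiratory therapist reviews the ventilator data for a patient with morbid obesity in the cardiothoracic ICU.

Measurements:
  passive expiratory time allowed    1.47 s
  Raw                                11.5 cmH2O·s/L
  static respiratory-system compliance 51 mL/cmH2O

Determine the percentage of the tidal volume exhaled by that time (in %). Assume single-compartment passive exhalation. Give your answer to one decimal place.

τ = R × C = 11.5 × 51 mL/cmH2O = 11.5 × 0.051 L/cmH2O = 0.5865 s.
Passive exhalation: V(t)/V₀ = e^(−t/τ) = e^(−1.47/0.5865) = 0.08156.
Fraction exhaled = 1 − 0.08156 = 0.9184 → 91.84%.

91.8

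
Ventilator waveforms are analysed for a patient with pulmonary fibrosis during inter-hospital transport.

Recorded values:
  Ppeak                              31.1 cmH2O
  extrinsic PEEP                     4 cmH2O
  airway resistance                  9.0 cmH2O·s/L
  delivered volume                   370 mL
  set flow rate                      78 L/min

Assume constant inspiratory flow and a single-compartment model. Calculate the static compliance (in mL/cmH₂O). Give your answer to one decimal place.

24.0

Flow: 78 L/min ÷ 60 = 1.3 L/s.
Equation of motion (constant flow): PIP = Vt/C + R·V̇ + PEEP.
Vt/C = PIP − R·V̇ − PEEP = 31.1 − 9.0×1.3 − 4 = 31.1 − 11.7 − 4 = 15.4 cmH2O.
C = Vt / 15.4 = 370 / 15.4 = 24.026 mL/cmH2O.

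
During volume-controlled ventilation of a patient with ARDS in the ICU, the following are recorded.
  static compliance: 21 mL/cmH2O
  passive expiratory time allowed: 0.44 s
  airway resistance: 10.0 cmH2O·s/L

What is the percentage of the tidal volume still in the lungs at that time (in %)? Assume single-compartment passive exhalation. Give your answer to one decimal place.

12.3

τ = R × C = 10.0 × 21 mL/cmH2O = 10.0 × 0.021 L/cmH2O = 0.21 s.
Passive exhalation: V(t)/V₀ = e^(−t/τ) = e^(−0.44/0.21) = 0.123.
Fraction remaining = 0.123 → 12.3%.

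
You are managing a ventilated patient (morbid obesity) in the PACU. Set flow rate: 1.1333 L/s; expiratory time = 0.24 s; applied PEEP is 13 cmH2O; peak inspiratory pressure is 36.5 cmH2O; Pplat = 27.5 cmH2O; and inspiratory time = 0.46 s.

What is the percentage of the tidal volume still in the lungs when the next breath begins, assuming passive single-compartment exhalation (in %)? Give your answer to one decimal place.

Vt = flow × Ti = 1.1333 L/s × 0.46 s × 1000 mL/L = 521.32 mL.
R = (PIP − Pplat)/V̇ = (36.5 − 27.5) / 1.1333 = 9.0/1.1333 = 7.941 cmH2O·s/L.
C = Vt/(Pplat − PEEP) = 521.32 / (27.5 − 13) = 521.32/14.5 = 35.953 mL/cmH2O.
τ = R × C = 7.941 × 0.03595 L/cmH2O = 0.2855 s.
Fraction remaining at end-expiration = e^(−Te/τ) = e^(−0.24/0.2855) = 0.4314 → 43.14%.

43.1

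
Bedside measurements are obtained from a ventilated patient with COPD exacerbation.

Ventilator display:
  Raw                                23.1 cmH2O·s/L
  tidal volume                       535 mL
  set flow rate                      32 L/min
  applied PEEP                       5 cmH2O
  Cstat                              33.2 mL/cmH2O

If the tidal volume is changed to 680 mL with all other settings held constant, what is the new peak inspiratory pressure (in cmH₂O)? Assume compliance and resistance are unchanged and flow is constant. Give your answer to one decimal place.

37.8

Flow: 32 L/min ÷ 60 = 0.5333 L/s.
PIP = Vt/C + R·V̇ + PEEP (constant-flow equation of motion).
Only the elastic term changes: ΔPIP = ΔVt / C = (680 − 535) / 33.2 = 4.367 cmH2O.
Original PIP = 535/33.2 + 23.1×0.5333 + 5 = 33.434 cmH2O; new PIP = 33.434 + (4.367) = 37.801 cmH2O.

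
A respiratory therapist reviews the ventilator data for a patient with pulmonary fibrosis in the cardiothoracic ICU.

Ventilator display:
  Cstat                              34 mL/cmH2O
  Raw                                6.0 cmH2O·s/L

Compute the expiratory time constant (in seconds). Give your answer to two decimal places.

τ = R × C = 6.0 × 34 mL/cmH2O = 6.0 × 0.034 L/cmH2O = 0.204 s.

0.20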